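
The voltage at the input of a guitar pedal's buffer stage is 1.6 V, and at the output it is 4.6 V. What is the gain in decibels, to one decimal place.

9.2 dB

For a voltage ratio, dB = 20·log₁₀(V₂/V₁).
20·log₁₀(4.6/1.6) = 20·log₁₀(2.875) = 9.2 dB.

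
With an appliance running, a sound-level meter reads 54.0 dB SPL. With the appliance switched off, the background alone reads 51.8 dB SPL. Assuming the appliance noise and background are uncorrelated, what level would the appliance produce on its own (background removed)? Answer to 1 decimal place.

Subtract intensities: L_src = 10·log₁₀(10^(L_total/10) − 10^(L_bg/10)).
L_src = 10·log₁₀(10^(54.0/10) − 10^(51.8/10)) = 10·log₁₀(99830) = 50.0 dB SPL.

50.0 dB SPL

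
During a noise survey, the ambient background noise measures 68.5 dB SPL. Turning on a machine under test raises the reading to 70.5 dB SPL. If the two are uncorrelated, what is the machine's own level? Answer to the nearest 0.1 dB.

66.2 dB SPL

Subtract intensities: L_src = 10·log₁₀(10^(L_total/10) − 10^(L_bg/10)).
L_src = 10·log₁₀(10^(70.5/10) − 10^(68.5/10)) = 10·log₁₀(4141000) = 66.2 dB SPL.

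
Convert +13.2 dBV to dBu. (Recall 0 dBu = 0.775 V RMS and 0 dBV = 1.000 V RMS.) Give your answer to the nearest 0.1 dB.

The offset between the scales is 20·log₁₀(0.775/1.000) = −2.214 dB.
So dBu = +13.2 + 2.214 = +15.4 dBu.

+15.4 dBu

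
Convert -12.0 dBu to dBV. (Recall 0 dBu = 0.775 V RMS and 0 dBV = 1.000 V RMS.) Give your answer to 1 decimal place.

The offset between the scales is 20·log₁₀(0.775/1.000) = −2.214 dB.
So dBV = -12.0 − 2.214 = -14.2 dBV.

-14.2 dBV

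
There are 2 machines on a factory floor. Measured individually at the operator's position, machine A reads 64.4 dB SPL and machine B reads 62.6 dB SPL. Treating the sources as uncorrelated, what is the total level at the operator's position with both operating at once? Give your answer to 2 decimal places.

66.60 dB SPL

Uncorrelated sources add in intensity (power), not in dB.
L_total = 10·log₁₀(10^(64.4/10) + 10^(62.6/10)) = 10·log₁₀(4574000) = 66.60 dB SPL.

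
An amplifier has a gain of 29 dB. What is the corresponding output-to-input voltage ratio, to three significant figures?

28.2

Voltage ratio = 10^(dB/20).
10^(29/20) = 10^(1.450) = 28.2.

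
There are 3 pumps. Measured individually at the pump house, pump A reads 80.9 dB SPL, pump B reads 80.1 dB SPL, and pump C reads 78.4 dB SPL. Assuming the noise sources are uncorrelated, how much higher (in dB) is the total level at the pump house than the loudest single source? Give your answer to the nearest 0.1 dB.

Add the sources as powers (linear), then convert back to dB:
L_total = 10·log₁₀(10^(80.9/10) + 10^(80.1/10) + 10^(78.4/10)) = 84.69 dB SPL.
Excess over the loudest (80.9 dB): 84.69 − 80.9 = 3.8 dB.

3.8 dB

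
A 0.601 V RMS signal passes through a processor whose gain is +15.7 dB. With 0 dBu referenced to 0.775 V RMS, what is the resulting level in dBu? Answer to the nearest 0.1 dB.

Input level: 20·log₁₀(0.601/0.775) = -2.21 dBu.
Output: -2.21 + 15.7 = +13.5 dBu.

+13.5 dBu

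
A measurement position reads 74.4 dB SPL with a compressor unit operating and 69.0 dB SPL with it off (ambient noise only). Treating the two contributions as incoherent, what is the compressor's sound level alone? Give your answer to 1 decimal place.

72.9 dB SPL

Background correction is a power subtraction:
L_src = 10·log₁₀(10^(74.4/10) − 10^(69.0/10)) = 10·log₁₀(19600000) = 72.9 dB SPL.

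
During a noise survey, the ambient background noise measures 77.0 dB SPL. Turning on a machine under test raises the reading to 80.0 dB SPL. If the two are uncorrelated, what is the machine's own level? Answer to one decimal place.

Subtract intensities: L_src = 10·log₁₀(10^(L_total/10) − 10^(L_bg/10)).
L_src = 10·log₁₀(10^(80.0/10) − 10^(77.0/10)) = 10·log₁₀(49880000) = 77.0 dB SPL.

77.0 dB SPL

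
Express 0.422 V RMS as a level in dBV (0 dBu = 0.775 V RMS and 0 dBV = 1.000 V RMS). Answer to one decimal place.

dBV = 20·log₁₀(V / 1.000 V).
20·log₁₀(0.422/1.000) = -7.5 dBV.

-7.5 dBV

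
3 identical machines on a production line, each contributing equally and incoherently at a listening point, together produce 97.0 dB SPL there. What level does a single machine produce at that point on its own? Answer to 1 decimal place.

92.2 dB SPL

3 equal incoherent sources add 10·log₁₀(3) = 4.77 dB over one source.
L_one = 97.0 − 4.77 = 92.2 dB SPL.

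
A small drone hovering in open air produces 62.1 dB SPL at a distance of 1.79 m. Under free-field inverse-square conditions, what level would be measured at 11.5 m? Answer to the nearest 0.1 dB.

45.9 dB SPL

Inverse-square spreading gives ΔL = −20·log₁₀(d₂/d₁).
ΔL = −20·log₁₀(11.5/1.79) = -16.16 dB, so L₂ = 62.1 + (-16.16) = 45.9 dB SPL.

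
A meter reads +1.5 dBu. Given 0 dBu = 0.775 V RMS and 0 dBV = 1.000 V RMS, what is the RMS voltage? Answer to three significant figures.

0.921 V

V = 0.775 V × 10^(+1.5/20).
= 0.775 × 1.189 = 0.921 V.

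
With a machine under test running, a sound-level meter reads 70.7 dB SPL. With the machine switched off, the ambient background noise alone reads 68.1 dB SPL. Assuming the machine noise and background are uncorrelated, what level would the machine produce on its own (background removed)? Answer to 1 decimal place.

Subtract intensities: L_src = 10·log₁₀(10^(L_total/10) − 10^(L_bg/10)).
L_src = 10·log₁₀(10^(70.7/10) − 10^(68.1/10)) = 10·log₁₀(5292000) = 67.2 dB SPL.

67.2 dB SPL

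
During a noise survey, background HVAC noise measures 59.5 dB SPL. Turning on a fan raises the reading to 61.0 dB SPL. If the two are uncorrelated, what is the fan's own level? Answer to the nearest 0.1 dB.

Subtract intensities: L_src = 10·log₁₀(10^(L_total/10) − 10^(L_bg/10)).
L_src = 10·log₁₀(10^(61.0/10) − 10^(59.5/10)) = 10·log₁₀(367700) = 55.7 dB SPL.

55.7 dB SPL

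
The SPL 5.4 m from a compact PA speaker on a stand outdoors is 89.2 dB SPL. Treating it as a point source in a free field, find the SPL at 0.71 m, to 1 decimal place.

Free-field point source: level drops by 20·log₁₀ of the distance ratio.
ΔL = −20·log₁₀(0.71/5.4) = 17.62 dB, so L₂ = 89.2 + (17.62) = 106.8 dB SPL.

106.8 dB SPL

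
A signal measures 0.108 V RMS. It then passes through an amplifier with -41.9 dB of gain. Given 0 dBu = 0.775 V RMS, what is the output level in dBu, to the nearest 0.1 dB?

Input level: 20·log₁₀(0.108/0.775) = -17.12 dBu.
Output: -17.12 − 41.9 = -59.0 dBu.

-59.0 dBu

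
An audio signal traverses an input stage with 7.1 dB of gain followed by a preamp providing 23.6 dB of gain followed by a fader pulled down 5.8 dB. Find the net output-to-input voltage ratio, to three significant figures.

Net gain = 7.1 + 23.6 + (−5.8) = 24.9 dB.
Voltage ratio = 10^(24.9/20) = 17.6.

17.6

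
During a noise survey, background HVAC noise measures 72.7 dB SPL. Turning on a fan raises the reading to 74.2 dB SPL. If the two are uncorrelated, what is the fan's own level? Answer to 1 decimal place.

Subtract intensities: L_src = 10·log₁₀(10^(L_total/10) − 10^(L_bg/10)).
L_src = 10·log₁₀(10^(74.2/10) − 10^(72.7/10)) = 10·log₁₀(7682000) = 68.9 dB SPL.

68.9 dB SPL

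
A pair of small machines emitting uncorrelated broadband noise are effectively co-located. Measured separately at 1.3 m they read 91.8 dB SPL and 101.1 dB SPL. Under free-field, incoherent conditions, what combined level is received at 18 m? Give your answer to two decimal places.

Combined at 1.3 m: 10·log₁₀(10^(91.8/10)+10^(101.1/10)) = 101.582 dB SPL.
Then apply −20·log₁₀(18/1.3) = -22.827 dB → 78.76 dB SPL.

78.76 dB SPL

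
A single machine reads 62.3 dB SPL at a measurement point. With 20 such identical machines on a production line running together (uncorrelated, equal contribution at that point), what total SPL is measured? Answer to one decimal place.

20 equal incoherent sources raise the level by 10·log₁₀(20) = 13.01 dB.
L_total = 62.3 + 13.01 = 75.3 dB SPL.

75.3 dB SPL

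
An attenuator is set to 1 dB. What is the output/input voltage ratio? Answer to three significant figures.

Voltage ratio = 10^(dB/20).
10^(-1/20) = 10^(-0.05000) = 0.891.

0.891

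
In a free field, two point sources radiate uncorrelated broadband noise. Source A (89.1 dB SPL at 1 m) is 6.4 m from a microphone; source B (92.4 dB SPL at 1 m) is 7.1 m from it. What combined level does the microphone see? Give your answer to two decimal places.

77.35 dB SPL

At the listener: L_A = 89.1 − 20·log₁₀(6.4) = 72.976 dB; L_B = 92.4 − 20·log₁₀(7.1) = 75.375 dB.
Combined: 10·log₁₀(10^(72.976/10)+10^(75.375/10)) = 77.35 dB SPL.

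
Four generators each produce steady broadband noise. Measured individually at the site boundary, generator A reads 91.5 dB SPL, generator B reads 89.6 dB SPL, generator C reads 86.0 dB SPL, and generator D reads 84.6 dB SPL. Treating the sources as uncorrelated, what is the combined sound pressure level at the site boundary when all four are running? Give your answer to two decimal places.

Add the sources as powers (linear), then convert back to dB:
L_total = 10·log₁₀(10^(91.5/10) + 10^(89.6/10) + 10^(86.0/10) + 10^(84.6/10)) = 10·log₁₀(3011000000) = 94.79 dB SPL.

94.79 dB SPL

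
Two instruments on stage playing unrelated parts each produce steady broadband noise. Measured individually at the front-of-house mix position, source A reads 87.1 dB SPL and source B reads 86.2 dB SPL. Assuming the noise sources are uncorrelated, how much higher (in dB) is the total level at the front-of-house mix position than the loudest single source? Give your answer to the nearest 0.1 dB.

Incoherent sources sum as intensities:
L_total = 10·log₁₀(10^(87.1/10) + 10^(86.2/10)) = 89.68 dB SPL.
Excess over the loudest (87.1 dB): 89.68 − 87.1 = 2.6 dB.

2.6 dB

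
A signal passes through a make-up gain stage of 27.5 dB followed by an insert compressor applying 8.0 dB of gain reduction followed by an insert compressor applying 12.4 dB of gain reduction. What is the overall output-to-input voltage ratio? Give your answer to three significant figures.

2.26

Net gain = 27.5 + (−8.0) + (−12.4) = 7.1 dB.
Voltage ratio = 10^(7.1/20) = 2.26.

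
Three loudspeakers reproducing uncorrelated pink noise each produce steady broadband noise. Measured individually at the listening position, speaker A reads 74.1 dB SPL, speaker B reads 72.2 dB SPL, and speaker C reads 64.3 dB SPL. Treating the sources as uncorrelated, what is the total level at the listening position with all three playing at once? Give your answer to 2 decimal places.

Incoherent sources sum as intensities:
L_total = 10·log₁₀(10^(74.1/10) + 10^(72.2/10) + 10^(64.3/10)) = 10·log₁₀(44990000) = 76.53 dB SPL.

76.53 dB SPL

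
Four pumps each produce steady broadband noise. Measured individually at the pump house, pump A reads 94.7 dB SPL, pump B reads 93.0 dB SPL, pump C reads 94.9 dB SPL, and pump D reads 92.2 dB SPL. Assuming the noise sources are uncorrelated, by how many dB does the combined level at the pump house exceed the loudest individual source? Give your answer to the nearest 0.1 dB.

Add the sources as powers (linear), then convert back to dB:
L_total = 10·log₁₀(10^(94.7/10) + 10^(93.0/10) + 10^(94.9/10) + 10^(92.2/10)) = 99.87 dB SPL.
Excess over the loudest (94.9 dB): 99.87 − 94.9 = 5.0 dB.

5.0 dB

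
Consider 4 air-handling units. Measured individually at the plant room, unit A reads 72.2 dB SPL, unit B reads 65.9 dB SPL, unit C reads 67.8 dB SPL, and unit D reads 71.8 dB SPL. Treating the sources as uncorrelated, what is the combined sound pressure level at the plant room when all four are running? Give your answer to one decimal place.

Add the sources as powers (linear), then convert back to dB:
L_total = 10·log₁₀(10^(72.2/10) + 10^(65.9/10) + 10^(67.8/10) + 10^(71.8/10)) = 10·log₁₀(41650000) = 76.2 dB SPL.

76.2 dB SPL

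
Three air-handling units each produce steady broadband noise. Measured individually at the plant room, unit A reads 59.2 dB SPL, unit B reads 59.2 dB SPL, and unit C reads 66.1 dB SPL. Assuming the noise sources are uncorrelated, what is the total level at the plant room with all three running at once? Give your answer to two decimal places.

67.59 dB SPL

Incoherent sources sum as intensities:
L_total = 10·log₁₀(10^(59.2/10) + 10^(59.2/10) + 10^(66.1/10)) = 10·log₁₀(5737000) = 67.59 dB SPL.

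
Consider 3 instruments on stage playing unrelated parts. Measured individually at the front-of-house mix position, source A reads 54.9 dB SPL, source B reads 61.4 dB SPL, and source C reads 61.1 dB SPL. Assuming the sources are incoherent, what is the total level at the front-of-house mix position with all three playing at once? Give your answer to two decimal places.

Add the sources as powers (linear), then convert back to dB:
L_total = 10·log₁₀(10^(54.9/10) + 10^(61.4/10) + 10^(61.1/10)) = 10·log₁₀(2978000) = 64.74 dB SPL.

64.74 dB SPL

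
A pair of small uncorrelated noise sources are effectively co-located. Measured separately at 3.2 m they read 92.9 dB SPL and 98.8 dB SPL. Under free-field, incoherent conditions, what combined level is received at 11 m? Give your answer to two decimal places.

Combined at 3.2 m: 10·log₁₀(10^(92.9/10)+10^(98.8/10)) = 99.793 dB SPL.
Then apply −20·log₁₀(11/3.2) = -10.725 dB → 89.07 dB SPL.

89.07 dB SPL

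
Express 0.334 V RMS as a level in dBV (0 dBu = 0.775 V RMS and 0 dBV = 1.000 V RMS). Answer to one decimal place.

dBV = 20·log₁₀(V / 1.000 V).
20·log₁₀(0.334/1.000) = -9.5 dBV.

-9.5 dBV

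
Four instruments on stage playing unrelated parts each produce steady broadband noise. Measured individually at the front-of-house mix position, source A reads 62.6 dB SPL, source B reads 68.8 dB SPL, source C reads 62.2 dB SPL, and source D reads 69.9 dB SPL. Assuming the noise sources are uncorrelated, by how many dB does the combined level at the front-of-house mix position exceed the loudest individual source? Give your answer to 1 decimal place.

3.3 dB

Uncorrelated sources add in intensity (power), not in dB.
L_total = 10·log₁₀(10^(62.6/10) + 10^(68.8/10) + 10^(62.2/10) + 10^(69.9/10)) = 73.19 dB SPL.
Excess over the loudest (69.9 dB): 73.19 − 69.9 = 3.3 dB.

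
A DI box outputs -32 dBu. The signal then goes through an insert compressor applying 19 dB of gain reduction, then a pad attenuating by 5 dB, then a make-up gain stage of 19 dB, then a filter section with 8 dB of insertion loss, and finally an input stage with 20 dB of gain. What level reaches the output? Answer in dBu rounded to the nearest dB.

Gain stages sum in dB:
-32 − 19 − 5 + 19 − 8 + 20 = -25 dBu.

-25 dBu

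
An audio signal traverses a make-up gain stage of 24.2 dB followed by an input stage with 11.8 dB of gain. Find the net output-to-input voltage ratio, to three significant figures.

63.1

Net gain = 24.2 + 11.8 = 36.0 dB.
Voltage ratio = 10^(36.0/20) = 63.1.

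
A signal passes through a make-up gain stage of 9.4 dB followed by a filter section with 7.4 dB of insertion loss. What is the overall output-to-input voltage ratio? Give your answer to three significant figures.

1.26

Net gain = 9.4 + (−7.4) = 2.0 dB.
Voltage ratio = 10^(2.0/20) = 1.26.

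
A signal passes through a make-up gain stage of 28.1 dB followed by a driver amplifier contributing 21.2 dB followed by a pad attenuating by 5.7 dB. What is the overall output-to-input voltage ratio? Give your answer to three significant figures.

Net gain = 28.1 + 21.2 + (−5.7) = 43.6 dB.
Voltage ratio = 10^(43.6/20) = 151.

151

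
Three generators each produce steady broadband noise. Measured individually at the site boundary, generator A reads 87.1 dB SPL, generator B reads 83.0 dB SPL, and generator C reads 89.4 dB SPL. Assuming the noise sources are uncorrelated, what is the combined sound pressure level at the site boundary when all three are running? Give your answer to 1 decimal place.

Add the sources as powers (linear), then convert back to dB:
L_total = 10·log₁₀(10^(87.1/10) + 10^(83.0/10) + 10^(89.4/10)) = 10·log₁₀(1583000000) = 92.0 dB SPL.

92.0 dB SPL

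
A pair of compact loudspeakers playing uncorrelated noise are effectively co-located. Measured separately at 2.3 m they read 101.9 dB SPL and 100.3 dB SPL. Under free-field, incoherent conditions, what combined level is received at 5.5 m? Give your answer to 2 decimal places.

Combined at 2.3 m: 10·log₁₀(10^(101.9/10)+10^(100.3/10)) = 104.184 dB SPL.
Then apply −20·log₁₀(5.5/2.3) = -7.573 dB → 96.61 dB SPL.

96.61 dB SPL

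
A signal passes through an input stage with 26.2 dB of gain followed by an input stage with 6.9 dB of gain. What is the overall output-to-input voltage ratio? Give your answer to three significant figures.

Net gain = 26.2 + 6.9 = 33.1 dB.
Voltage ratio = 10^(33.1/20) = 45.2.

45.2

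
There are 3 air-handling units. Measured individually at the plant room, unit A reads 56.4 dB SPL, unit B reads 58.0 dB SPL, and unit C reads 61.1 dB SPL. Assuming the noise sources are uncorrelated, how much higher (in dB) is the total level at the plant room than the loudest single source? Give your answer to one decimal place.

Uncorrelated sources add in intensity (power), not in dB.
L_total = 10·log₁₀(10^(56.4/10) + 10^(58.0/10) + 10^(61.1/10)) = 63.72 dB SPL.
Excess over the loudest (61.1 dB): 63.72 − 61.1 = 2.6 dB.

2.6 dB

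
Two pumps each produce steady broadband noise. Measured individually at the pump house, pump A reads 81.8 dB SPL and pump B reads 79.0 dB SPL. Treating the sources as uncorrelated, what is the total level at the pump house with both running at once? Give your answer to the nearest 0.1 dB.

Uncorrelated sources add in intensity (power), not in dB.
L_total = 10·log₁₀(10^(81.8/10) + 10^(79.0/10)) = 10·log₁₀(230800000) = 83.6 dB SPL.

83.6 dB SPL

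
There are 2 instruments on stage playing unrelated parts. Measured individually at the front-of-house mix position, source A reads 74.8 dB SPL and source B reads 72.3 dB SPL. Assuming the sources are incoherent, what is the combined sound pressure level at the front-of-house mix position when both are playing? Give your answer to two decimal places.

Uncorrelated sources add in intensity (power), not in dB.
L_total = 10·log₁₀(10^(74.8/10) + 10^(72.3/10)) = 10·log₁₀(47180000) = 76.74 dB SPL.

76.74 dB SPL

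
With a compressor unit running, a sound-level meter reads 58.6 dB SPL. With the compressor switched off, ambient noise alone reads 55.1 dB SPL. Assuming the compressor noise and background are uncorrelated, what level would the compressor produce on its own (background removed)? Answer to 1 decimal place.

Remove the background by subtracting linear intensities:
L_src = 10·log₁₀(10^(58.6/10) − 10^(55.1/10)) = 10·log₁₀(400800) = 56.0 dB SPL.

56.0 dB SPL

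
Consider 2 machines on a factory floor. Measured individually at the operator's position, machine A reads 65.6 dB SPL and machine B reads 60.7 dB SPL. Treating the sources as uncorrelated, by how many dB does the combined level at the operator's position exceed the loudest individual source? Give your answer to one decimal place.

Incoherent sources sum as intensities:
L_total = 10·log₁₀(10^(65.6/10) + 10^(60.7/10)) = 66.82 dB SPL.
Excess over the loudest (65.6 dB): 66.82 − 65.6 = 1.2 dB.

1.2 dB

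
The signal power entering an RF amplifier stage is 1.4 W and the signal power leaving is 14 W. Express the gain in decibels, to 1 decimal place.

Power ratio → dB uses the 10·log₁₀ form:
10·log₁₀(14/1.4) = 10·log₁₀(10.00) = 10.0 dB.

10.0 dB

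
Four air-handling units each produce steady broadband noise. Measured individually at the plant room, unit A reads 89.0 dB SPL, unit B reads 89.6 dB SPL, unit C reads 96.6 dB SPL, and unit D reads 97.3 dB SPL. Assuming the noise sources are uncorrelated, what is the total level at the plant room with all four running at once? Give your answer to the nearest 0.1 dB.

100.7 dB SPL

Uncorrelated sources add in intensity (power), not in dB.
L_total = 10·log₁₀(10^(89.0/10) + 10^(89.6/10) + 10^(96.6/10) + 10^(97.3/10)) = 10·log₁₀(11648000000) = 100.7 dB SPL.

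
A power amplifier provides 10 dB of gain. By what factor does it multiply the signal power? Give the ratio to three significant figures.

Power ratio = 10^(dB/10).
10^(10/10) = 10^(1.000) = 10.0.

10.0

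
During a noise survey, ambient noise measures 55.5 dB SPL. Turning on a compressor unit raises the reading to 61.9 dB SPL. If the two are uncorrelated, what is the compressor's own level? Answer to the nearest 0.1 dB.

Remove the background by subtracting linear intensities:
L_src = 10·log₁₀(10^(61.9/10) − 10^(55.5/10)) = 10·log₁₀(1194000) = 60.8 dB SPL.

60.8 dB SPL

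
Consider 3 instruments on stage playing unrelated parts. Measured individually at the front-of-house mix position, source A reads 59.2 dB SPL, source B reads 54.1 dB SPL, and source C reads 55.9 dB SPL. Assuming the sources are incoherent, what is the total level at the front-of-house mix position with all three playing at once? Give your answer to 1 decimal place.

Add the sources as powers (linear), then convert back to dB:
L_total = 10·log₁₀(10^(59.2/10) + 10^(54.1/10) + 10^(55.9/10)) = 10·log₁₀(1478000) = 61.7 dB SPL.

61.7 dB SPL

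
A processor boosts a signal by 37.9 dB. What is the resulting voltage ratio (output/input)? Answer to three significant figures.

78.5

Voltage ratio = 10^(dB/20).
10^(37.9/20) = 10^(1.895) = 78.5.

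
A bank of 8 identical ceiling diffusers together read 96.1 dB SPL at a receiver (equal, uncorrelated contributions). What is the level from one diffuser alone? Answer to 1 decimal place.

87.1 dB SPL

8 equal incoherent sources add 10·log₁₀(8) = 9.03 dB over one source.
L_one = 96.1 − 9.03 = 87.1 dB SPL.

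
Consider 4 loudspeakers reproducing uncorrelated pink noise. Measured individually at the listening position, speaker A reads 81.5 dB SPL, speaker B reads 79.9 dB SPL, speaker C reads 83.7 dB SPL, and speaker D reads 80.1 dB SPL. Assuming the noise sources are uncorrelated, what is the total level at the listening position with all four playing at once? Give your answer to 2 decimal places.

Uncorrelated sources add in intensity (power), not in dB.
L_total = 10·log₁₀(10^(81.5/10) + 10^(79.9/10) + 10^(83.7/10) + 10^(80.1/10)) = 10·log₁₀(575700000) = 87.60 dB SPL.

87.60 dB SPL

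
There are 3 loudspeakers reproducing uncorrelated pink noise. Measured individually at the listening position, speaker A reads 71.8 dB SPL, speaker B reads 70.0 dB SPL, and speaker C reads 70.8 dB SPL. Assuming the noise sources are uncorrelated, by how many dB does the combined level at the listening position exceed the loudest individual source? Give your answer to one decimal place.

Incoherent sources sum as intensities:
L_total = 10·log₁₀(10^(71.8/10) + 10^(70.0/10) + 10^(70.8/10)) = 75.70 dB SPL.
Excess over the loudest (71.8 dB): 75.70 − 71.8 = 3.9 dB.

3.9 dB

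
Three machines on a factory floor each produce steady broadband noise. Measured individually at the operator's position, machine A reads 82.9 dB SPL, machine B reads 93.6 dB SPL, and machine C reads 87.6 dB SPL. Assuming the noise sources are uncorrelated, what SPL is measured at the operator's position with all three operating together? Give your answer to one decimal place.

94.9 dB SPL

Uncorrelated sources add in intensity (power), not in dB.
L_total = 10·log₁₀(10^(82.9/10) + 10^(93.6/10) + 10^(87.6/10)) = 10·log₁₀(3061000000) = 94.9 dB SPL.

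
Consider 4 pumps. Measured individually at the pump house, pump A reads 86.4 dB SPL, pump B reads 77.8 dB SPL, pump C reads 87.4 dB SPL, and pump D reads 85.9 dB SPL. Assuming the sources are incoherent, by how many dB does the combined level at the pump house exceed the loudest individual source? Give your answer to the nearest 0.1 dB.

4.2 dB

Uncorrelated sources add in intensity (power), not in dB.
L_total = 10·log₁₀(10^(86.4/10) + 10^(77.8/10) + 10^(87.4/10) + 10^(85.9/10)) = 91.57 dB SPL.
Excess over the loudest (87.4 dB): 91.57 − 87.4 = 4.2 dB.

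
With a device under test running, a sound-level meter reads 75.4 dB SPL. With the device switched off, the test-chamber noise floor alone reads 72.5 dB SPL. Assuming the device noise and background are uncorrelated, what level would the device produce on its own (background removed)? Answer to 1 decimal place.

72.3 dB SPL

Remove the background by subtracting linear intensities:
L_src = 10·log₁₀(10^(75.4/10) − 10^(72.5/10)) = 10·log₁₀(16890000) = 72.3 dB SPL.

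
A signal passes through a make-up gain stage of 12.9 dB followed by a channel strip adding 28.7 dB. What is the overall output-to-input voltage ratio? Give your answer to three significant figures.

Net gain = 12.9 + 28.7 = 41.6 dB.
Voltage ratio = 10^(41.6/20) = 120.

120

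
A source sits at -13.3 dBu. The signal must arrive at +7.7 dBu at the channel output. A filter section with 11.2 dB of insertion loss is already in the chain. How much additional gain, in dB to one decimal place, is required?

The required make-up gain is the shortfall in the dB sum.
G = +7.7 − (-13.3) + 11.2 = 32.2 dB.

32.2 dB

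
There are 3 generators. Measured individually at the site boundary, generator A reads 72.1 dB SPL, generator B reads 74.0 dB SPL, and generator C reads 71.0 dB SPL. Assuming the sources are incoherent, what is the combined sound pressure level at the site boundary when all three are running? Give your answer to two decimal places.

77.32 dB SPL

Incoherent sources sum as intensities:
L_total = 10·log₁₀(10^(72.1/10) + 10^(74.0/10) + 10^(71.0/10)) = 10·log₁₀(53930000) = 77.32 dB SPL.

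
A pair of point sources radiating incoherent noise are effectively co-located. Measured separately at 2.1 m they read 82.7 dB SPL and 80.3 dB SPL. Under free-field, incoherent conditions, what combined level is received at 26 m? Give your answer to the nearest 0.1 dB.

Combined at 2.1 m: 10·log₁₀(10^(82.7/10)+10^(80.3/10)) = 84.67 dB SPL.
Then apply −20·log₁₀(26/2.1) = -21.86 dB → 62.8 dB SPL.

62.8 dB SPL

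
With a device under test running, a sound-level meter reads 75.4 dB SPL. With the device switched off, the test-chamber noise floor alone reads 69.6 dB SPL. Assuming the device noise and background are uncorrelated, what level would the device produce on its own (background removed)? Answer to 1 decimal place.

74.1 dB SPL

Background correction is a power subtraction:
L_src = 10·log₁₀(10^(75.4/10) − 10^(69.6/10)) = 10·log₁₀(25550000) = 74.1 dB SPL.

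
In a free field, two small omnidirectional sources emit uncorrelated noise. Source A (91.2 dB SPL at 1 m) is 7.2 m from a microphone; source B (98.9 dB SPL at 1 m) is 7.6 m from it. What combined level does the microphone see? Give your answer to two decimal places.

At the listener: L_A = 91.2 − 20·log₁₀(7.2) = 74.053 dB; L_B = 98.9 − 20·log₁₀(7.6) = 81.284 dB.
Combined: 10·log₁₀(10^(74.053/10)+10^(81.284/10)) = 82.04 dB SPL.

82.04 dB SPL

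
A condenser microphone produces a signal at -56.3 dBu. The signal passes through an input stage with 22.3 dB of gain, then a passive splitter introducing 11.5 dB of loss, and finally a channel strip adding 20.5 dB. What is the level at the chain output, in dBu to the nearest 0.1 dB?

In dB, series stages simply add:
-56.3 + 22.3 − 11.5 + 20.5 = -25.0 dBu.

-25.0 dBu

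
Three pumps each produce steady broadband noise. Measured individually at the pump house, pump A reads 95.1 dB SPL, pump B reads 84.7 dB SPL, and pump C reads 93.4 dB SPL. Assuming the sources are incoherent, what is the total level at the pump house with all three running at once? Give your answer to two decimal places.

97.57 dB SPL

Uncorrelated sources add in intensity (power), not in dB.
L_total = 10·log₁₀(10^(95.1/10) + 10^(84.7/10) + 10^(93.4/10)) = 10·log₁₀(5719000000) = 97.57 dB SPL.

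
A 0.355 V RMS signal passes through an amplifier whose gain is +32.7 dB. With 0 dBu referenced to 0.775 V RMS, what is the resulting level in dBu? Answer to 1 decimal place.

Input level: 20·log₁₀(0.355/0.775) = -6.78 dBu.
Output: -6.78 + 32.7 = +25.9 dBu.

+25.9 dBu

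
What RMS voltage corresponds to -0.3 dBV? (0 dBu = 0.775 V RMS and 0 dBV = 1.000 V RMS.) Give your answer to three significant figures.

0.966 V

V = 1.000 V × 10^(-0.3/20).
= 1.000 × 0.9661 = 0.966 V.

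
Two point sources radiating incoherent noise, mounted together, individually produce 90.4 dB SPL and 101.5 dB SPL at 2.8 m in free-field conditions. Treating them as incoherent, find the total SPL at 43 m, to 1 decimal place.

Combined at 2.8 m: 10·log₁₀(10^(90.4/10)+10^(101.5/10)) = 101.82 dB SPL.
Then apply −20·log₁₀(43/2.8) = -23.73 dB → 78.1 dB SPL.

78.1 dB SPL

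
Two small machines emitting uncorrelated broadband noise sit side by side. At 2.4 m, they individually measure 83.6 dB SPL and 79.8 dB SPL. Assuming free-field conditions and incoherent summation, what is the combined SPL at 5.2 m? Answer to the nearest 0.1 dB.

Combined at 2.4 m: 10·log₁₀(10^(83.6/10)+10^(79.8/10)) = 85.11 dB SPL.
Then apply −20·log₁₀(5.2/2.4) = -6.72 dB → 78.4 dB SPL.

78.4 dB SPL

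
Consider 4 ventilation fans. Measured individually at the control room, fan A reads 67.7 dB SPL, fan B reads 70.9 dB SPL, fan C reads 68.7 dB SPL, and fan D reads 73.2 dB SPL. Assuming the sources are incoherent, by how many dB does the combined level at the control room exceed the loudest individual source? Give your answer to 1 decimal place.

Add the sources as powers (linear), then convert back to dB:
L_total = 10·log₁₀(10^(67.7/10) + 10^(70.9/10) + 10^(68.7/10) + 10^(73.2/10)) = 76.67 dB SPL.
Excess over the loudest (73.2 dB): 76.67 − 73.2 = 3.5 dB.

3.5 dB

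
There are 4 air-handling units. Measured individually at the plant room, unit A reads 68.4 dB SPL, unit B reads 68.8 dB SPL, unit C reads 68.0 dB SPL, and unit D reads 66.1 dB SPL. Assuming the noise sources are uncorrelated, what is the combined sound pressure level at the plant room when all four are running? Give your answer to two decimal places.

Uncorrelated sources add in intensity (power), not in dB.
L_total = 10·log₁₀(10^(68.4/10) + 10^(68.8/10) + 10^(68.0/10) + 10^(66.1/10)) = 10·log₁₀(24890000) = 73.96 dB SPL.

73.96 dB SPL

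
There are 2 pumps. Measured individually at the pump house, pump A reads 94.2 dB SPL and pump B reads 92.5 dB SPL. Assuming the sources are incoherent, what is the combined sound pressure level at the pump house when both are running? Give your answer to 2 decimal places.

Uncorrelated sources add in intensity (power), not in dB.
L_total = 10·log₁₀(10^(94.2/10) + 10^(92.5/10)) = 10·log₁₀(4409000000) = 96.44 dB SPL.

96.44 dB SPL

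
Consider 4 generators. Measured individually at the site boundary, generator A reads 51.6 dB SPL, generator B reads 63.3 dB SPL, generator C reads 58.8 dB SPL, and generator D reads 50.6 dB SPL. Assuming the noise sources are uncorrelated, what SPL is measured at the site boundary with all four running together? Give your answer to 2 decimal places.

Uncorrelated sources add in intensity (power), not in dB.
L_total = 10·log₁₀(10^(51.6/10) + 10^(63.3/10) + 10^(58.8/10) + 10^(50.6/10)) = 10·log₁₀(3156000) = 64.99 dB SPL.

64.99 dB SPL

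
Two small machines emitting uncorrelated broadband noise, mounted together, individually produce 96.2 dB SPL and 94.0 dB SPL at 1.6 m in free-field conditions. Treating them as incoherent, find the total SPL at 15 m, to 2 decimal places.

78.81 dB SPL

Combined at 1.6 m: 10·log₁₀(10^(96.2/10)+10^(94.0/10)) = 98.248 dB SPL.
Then apply −20·log₁₀(15/1.6) = -19.439 dB → 78.81 dB SPL.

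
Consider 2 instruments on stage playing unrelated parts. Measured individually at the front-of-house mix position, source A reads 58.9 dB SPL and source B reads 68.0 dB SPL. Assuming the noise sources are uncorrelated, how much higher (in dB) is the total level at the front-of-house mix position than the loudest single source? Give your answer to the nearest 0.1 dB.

0.5 dB

Incoherent sources sum as intensities:
L_total = 10·log₁₀(10^(58.9/10) + 10^(68.0/10)) = 68.50 dB SPL.
Excess over the loudest (68.0 dB): 68.50 − 68.0 = 0.5 dB.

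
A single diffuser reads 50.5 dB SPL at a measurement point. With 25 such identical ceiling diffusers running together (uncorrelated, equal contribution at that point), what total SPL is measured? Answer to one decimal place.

64.5 dB SPL

25 equal incoherent sources raise the level by 10·log₁₀(25) = 13.98 dB.
L_total = 50.5 + 13.98 = 64.5 dB SPL.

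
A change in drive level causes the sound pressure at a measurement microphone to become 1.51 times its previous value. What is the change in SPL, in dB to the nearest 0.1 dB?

3.6 dB

Sound pressure is an amplitude quantity: ΔL = 20·log₁₀(p₂/p₁).
20·log₁₀(1.51) = 3.6 dB.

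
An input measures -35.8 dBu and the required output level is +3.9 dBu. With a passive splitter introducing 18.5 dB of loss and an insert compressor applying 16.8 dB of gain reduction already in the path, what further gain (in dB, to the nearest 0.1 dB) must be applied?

75.0 dB

The required make-up gain is the shortfall in the dB sum.
G = +3.9 − (-35.8) + 18.5 + 16.8 = 75.0 dB.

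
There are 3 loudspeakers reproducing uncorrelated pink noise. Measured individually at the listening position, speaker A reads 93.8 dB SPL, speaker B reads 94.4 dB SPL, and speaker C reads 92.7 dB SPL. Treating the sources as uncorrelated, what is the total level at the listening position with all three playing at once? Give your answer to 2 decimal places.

98.46 dB SPL

Incoherent sources sum as intensities:
L_total = 10·log₁₀(10^(93.8/10) + 10^(94.4/10) + 10^(92.7/10)) = 10·log₁₀(7015000000) = 98.46 dB SPL.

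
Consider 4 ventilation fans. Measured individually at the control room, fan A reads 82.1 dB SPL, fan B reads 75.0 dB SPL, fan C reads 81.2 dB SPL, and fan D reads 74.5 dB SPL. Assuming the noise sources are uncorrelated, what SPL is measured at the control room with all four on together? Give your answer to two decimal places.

85.49 dB SPL

Uncorrelated sources add in intensity (power), not in dB.
L_total = 10·log₁₀(10^(82.1/10) + 10^(75.0/10) + 10^(81.2/10) + 10^(74.5/10)) = 10·log₁₀(353800000) = 85.49 dB SPL.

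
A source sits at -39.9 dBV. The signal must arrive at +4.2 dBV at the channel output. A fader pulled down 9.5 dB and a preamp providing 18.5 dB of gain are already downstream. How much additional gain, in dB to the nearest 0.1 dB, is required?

The required make-up gain is the shortfall in the dB sum.
G = +4.2 − (-39.9) + 9.5 − 18.5 = 35.1 dB.

35.1 dB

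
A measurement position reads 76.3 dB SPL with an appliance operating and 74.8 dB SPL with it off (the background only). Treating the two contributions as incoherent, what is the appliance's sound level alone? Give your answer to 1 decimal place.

71.0 dB SPL

Subtract intensities: L_src = 10·log₁₀(10^(L_total/10) − 10^(L_bg/10)).
L_src = 10·log₁₀(10^(76.3/10) − 10^(74.8/10)) = 10·log₁₀(12460000) = 71.0 dB SPL.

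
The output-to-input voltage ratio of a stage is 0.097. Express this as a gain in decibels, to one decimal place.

-20.3 dB

For a voltage ratio, dB = 20·log₁₀(V₂/V₁).
20·log₁₀(0.097) = -20.3 dB.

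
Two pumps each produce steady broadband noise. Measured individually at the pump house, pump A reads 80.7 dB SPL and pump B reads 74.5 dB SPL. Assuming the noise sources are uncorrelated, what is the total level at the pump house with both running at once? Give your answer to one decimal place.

Incoherent sources sum as intensities:
L_total = 10·log₁₀(10^(80.7/10) + 10^(74.5/10)) = 10·log₁₀(145700000) = 81.6 dB SPL.

81.6 dB SPL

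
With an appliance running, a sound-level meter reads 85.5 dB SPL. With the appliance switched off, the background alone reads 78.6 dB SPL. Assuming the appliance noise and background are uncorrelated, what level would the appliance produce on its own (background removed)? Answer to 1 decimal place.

84.5 dB SPL

Remove the background by subtracting linear intensities:
L_src = 10·log₁₀(10^(85.5/10) − 10^(78.6/10)) = 10·log₁₀(282400000) = 84.5 dB SPL.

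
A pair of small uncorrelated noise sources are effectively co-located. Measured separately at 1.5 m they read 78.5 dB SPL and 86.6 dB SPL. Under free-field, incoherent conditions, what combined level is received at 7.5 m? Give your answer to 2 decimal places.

Combined at 1.5 m: 10·log₁₀(10^(78.5/10)+10^(86.6/10)) = 87.225 dB SPL.
Then apply −20·log₁₀(7.5/1.5) = -13.979 dB → 73.25 dB SPL.

73.25 dB SPL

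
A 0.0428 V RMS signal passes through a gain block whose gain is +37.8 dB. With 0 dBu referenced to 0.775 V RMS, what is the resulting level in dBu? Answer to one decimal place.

Input level: 20·log₁₀(0.0428/0.775) = -25.16 dBu.
Output: -25.16 + 37.8 = +12.6 dBu.

+12.6 dBu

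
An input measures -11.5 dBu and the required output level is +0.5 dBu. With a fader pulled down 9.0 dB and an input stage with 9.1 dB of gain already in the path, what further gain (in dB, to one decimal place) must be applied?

11.9 dB

The required make-up gain is the shortfall in the dB sum.
G = +0.5 − (-11.5) + 9.0 − 9.1 = 11.9 dB.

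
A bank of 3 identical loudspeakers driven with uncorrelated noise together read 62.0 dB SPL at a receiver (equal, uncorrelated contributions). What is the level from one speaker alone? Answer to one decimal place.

3 equal incoherent sources add 10·log₁₀(3) = 4.77 dB over one source.
L_one = 62.0 − 4.77 = 57.2 dB SPL.

57.2 dB SPL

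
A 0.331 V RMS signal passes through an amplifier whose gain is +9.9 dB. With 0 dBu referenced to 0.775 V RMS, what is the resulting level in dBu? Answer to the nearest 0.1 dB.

+2.5 dBu

Input level: 20·log₁₀(0.331/0.775) = -7.39 dBu.
Output: -7.39 + 9.9 = +2.5 dBu.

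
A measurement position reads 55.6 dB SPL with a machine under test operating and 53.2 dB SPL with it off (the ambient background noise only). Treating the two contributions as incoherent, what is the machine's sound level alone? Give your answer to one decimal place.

51.9 dB SPL

Subtract intensities: L_src = 10·log₁₀(10^(L_total/10) − 10^(L_bg/10)).
L_src = 10·log₁₀(10^(55.6/10) − 10^(53.2/10)) = 10·log₁₀(154100) = 51.9 dB SPL.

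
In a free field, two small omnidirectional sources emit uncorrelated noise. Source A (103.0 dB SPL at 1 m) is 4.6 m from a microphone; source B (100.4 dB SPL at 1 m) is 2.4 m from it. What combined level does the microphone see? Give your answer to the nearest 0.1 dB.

94.5 dB SPL

At the listener: L_A = 103.0 − 20·log₁₀(4.6) = 89.74 dB; L_B = 100.4 − 20·log₁₀(2.4) = 92.80 dB.
Combined: 10·log₁₀(10^(89.74/10)+10^(92.80/10)) = 94.5 dB SPL.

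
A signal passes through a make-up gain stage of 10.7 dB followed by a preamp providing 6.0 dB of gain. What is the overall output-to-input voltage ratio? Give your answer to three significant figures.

6.84

Net gain = 10.7 + 6.0 = 16.7 dB.
Voltage ratio = 10^(16.7/20) = 6.84.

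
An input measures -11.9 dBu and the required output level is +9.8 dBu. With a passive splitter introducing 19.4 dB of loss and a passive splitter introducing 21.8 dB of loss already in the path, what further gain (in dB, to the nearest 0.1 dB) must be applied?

The required make-up gain is the shortfall in the dB sum.
G = +9.8 − (-11.9) + 19.4 + 21.8 = 62.9 dB.

62.9 dB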